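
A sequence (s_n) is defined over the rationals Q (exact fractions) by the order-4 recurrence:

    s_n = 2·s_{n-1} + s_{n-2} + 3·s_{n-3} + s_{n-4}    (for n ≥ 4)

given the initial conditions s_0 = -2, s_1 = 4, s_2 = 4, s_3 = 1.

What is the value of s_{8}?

s_4 = 2·1 + 1·4 + 3·4 + 1·-2 = 16
s_5 = 2·16 + 1·1 + 3·4 + 1·4 = 49
s_6 = 2·49 + 1·16 + 3·1 + 1·4 = 121
s_7 = 2·121 + 1·49 + 3·16 + 1·1 = 340
s_8 = 2·340 + 1·121 + 3·49 + 1·16 = 964

964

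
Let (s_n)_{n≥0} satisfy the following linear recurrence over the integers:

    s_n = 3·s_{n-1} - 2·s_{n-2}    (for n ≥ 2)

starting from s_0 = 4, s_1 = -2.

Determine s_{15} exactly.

s_2 = 3·-2 + -2·4 = -14
s_3 = 3·-14 + -2·-2 = -38
s_4 = 3·-38 + -2·-14 = -86
s_5 = 3·-86 + -2·-38 = -182
s_6 = 3·-182 + -2·-86 = -374
s_7 = 3·-374 + -2·-182 = -758
s_8 = 3·-758 + -2·-374 = -1526
s_9 = 3·-1526 + -2·-758 = -3062
s_10 = 3·-3062 + -2·-1526 = -6134
s_11 = 3·-6134 + -2·-3062 = -12278
s_12 = 3·-12278 + -2·-6134 = -24566
s_13 = 3·-24566 + -2·-12278 = -49142
s_14 = 3·-49142 + -2·-24566 = -98294
s_15 = 3·-98294 + -2·-49142 = -196598

-196598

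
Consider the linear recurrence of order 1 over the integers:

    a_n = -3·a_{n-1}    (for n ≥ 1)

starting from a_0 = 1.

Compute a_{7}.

-2187

a_1 = -3·1 = -3
a_2 = -3·-3 = 9
a_3 = -3·9 = -27
a_4 = -3·-27 = 81
a_5 = -3·81 = -243
a_6 = -3·-243 = 729
a_7 = -3·729 = -2187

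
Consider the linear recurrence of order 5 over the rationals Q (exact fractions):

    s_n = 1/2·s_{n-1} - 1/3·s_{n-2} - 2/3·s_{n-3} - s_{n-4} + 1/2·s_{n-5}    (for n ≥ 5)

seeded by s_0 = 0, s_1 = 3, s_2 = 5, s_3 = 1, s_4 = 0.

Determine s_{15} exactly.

29447435/746496

s_5 = 1/2·0 + -1/3·1 + -2/3·5 + -1·3 + 1/2·0 = -20/3
s_6 = 1/2·-20/3 + -1/3·0 + -2/3·1 + -1·5 + 1/2·3 = -15/2
s_7 = 1/2·-15/2 + -1/3·-20/3 + -2/3·0 + -1·1 + 1/2·5 = -1/36
s_8 = 1/2·-1/36 + -1/3·-15/2 + -2/3·-20/3 + -1·0 + 1/2·1 = 535/72
s_9 = 1/2·535/72 + -1/3·-1/36 + -2/3·-15/2 + -1·-20/3 + 1/2·0 = 6649/432
s_10 = 1/2·6649/432 + -1/3·535/72 + -2/3·-1/36 + -1·-15/2 + 1/2·-20/3 = 8125/864
s_11 = 1/2·8125/864 + -1/3·6649/432 + -2/3·535/72 + -1·-1/36 + 1/2·-15/2 = -47197/5184
s_12 = 1/2·-47197/5184 + -1/3·8125/864 + -2/3·6649/432 + -1·535/72 + 1/2·-1/36 = -87755/3456
s_13 = 1/2·-87755/3456 + -1/3·-47197/5184 + -2/3·8125/864 + -1·6649/432 + 1/2·535/72 = -1717343/62208
s_14 = 1/2·-1717343/62208 + -1/3·-87755/3456 + -2/3·-47197/5184 + -1·8125/864 + 1/2·6649/432 = -121675/124416
s_15 = 1/2·-121675/124416 + -1/3·-1717343/62208 + -2/3·-87755/3456 + -1·-47197/5184 + 1/2·8125/864 = 29447435/746496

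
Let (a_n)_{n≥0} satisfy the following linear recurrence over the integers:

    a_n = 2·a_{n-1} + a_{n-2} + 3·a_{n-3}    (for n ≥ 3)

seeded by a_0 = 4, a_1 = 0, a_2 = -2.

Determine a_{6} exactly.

98

a_3 = 2·-2 + 1·0 + 3·4 = 8
a_4 = 2·8 + 1·-2 + 3·0 = 14
a_5 = 2·14 + 1·8 + 3·-2 = 30
a_6 = 2·30 + 1·14 + 3·8 = 98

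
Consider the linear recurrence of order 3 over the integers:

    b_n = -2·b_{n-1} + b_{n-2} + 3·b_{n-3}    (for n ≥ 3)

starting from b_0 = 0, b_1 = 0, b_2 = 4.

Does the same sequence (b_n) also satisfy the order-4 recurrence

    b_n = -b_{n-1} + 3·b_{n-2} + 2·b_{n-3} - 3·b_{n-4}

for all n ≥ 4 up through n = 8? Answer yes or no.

Terms b_0..b_8: 0, 0, 4, -8, 20, -36, 68, -112, 184
n=4: candidate gives 20, actual b_4 = 20 ✓
n=5: candidate gives -36, actual b_5 = -36 ✓
n=6: candidate gives 68, actual b_6 = 68 ✓
n=7: candidate gives -112, actual b_7 = -112 ✓
n=8: candidate gives 184, actual b_8 = 184 ✓

yes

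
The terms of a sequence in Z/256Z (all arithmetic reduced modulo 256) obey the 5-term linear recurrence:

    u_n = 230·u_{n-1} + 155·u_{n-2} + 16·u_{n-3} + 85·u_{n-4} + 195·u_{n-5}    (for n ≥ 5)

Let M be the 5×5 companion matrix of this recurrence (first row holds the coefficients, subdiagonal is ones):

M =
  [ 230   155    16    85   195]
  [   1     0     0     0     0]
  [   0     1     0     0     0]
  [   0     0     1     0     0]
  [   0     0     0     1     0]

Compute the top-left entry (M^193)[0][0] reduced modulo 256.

(M^193)[0][0] is the top entry after applying M 193 times to the unit state (1, 0, 0, 0, 0). Equivalently it is h_{197} for the auxiliary sequence (h_n) obeying the same recurrence with h_4 = 1 and h_i = 0 for 0 ≤ i < 4:
h_5 = 230·1 + 155·0 + 16·0 + 85·0 + 195·0 = 230
h_6 = 230·230 + 155·1 + 16·0 + 85·0 + 195·0 = 63
h_7 = 230·63 + 155·230 + 16·1 + 85·0 + 195·0 = 236
h_8 = 230·236 + 155·63 + 16·230 + 85·1 + 195·0 = 226
h_9 = 230·226 + 155·236 + 16·63 + 85·230 + 195·1 = 1
h_10 = 230·1 + 155·226 + 16·236 + 85·63 + 195·230 = 153
Continuing the recurrence:
  h_11 = 138;  h_12 = 125;  h_13 = 231;  h_14 = 105;  h_15 = 96;  h_16 = 226
  h_17 = 166;  h_18 = 204;  h_19 = 197;  h_20 = 12;  h_21 = 19;  h_22 = 212
  h_23 = 134;  h_24 = 251;  h_25 = 87;  h_26 = 96;  h_27 = 151;  h_28 = 163
  h_29 = 243;  h_30 = 152;  h_31 = 36;  h_32 = 180;  h_33 = 220;  h_34 = 117
  h_35 = 78;  h_36 = 219;  h_37 = 116;  h_38 = 30;  h_39 = 229;  h_40 = 73
  h_41 = 114;  h_42 = 65;  h_43 = 223;  h_44 = 129;  h_45 = 112;  h_46 = 22
  h_47 = 50;  h_48 = 240;  h_49 = 185;  h_50 = 68;  h_51 = 119;  h_52 = 108
  h_53 = 146;  h_54 = 127;  h_55 = 143;  h_56 = 0;  h_57 = 67;  h_58 = 131
  h_59 = 123;  h_60 = 240;  h_61 = 136;  h_62 = 184;  h_63 = 72;  h_64 = 249
  h_65 = 198;  h_66 = 215;  h_67 = 172;  h_68 = 154;  h_69 = 89;  h_70 = 41
  h_71 = 58;  h_72 = 165;  h_73 = 199;  h_74 = 185;  h_75 = 128;  h_76 = 106
  h_77 = 14;  h_78 = 196;  h_79 = 157;  h_80 = 76;  h_81 = 251;  h_82 = 20
  h_83 = 30;  h_84 = 147;  h_85 = 183;  h_86 = 32;  h_87 = 239;  h_88 = 51
  h_89 = 67;  h_90 = 8;  h_91 = 172;  h_92 = 140;  h_93 = 132;  h_94 = 205
  h_95 = 14;  h_96 = 115;  h_97 = 20;  h_98 = 22;  h_99 = 221;  h_100 = 249
  h_101 = 34;  h_102 = 169;  h_103 = 31;  h_104 = 81;  h_105 = 16;  h_106 = 94
  h_107 = 58;  h_108 = 136;  h_109 = 49;  h_110 = 100;  h_111 = 223;  h_112 = 76
  h_113 = 106;  h_114 = 183;  h_115 = 143;  h_116 = 0;  h_117 = 27;  h_118 = 179
  h_119 = 11;  h_120 = 224;  h_121 = 16;  h_122 = 176;  h_123 = 208;  h_124 = 49
  h_125 = 230;  h_126 = 239;  h_127 = 44;  h_128 = 82;  h_129 = 241;  h_130 = 121
  h_131 = 106;  h_132 = 77;  h_133 = 103;  h_134 = 137;  h_135 = 160;  h_136 = 114
  h_137 = 182;  h_138 = 124;  h_139 = 53;  h_140 = 204;  h_141 = 99;  h_142 = 148
  h_143 = 182;  h_144 = 107;  h_145 = 215;  h_146 = 224;  h_147 = 71;  h_148 = 3
  h_149 = 147;  h_150 = 120;  h_151 = 52;  h_152 = 164;  h_153 = 108;  h_154 = 101
  h_155 = 14;  h_156 = 139;  h_157 = 116;  h_158 = 14;  h_159 = 21;  h_160 = 105
  h_161 = 82;  h_162 = 145;  h_163 = 31;  h_164 = 161;  h_165 = 176;  h_166 = 38
  h_167 = 130;  h_168 = 224;  h_169 = 105;  h_170 = 196;  h_171 = 199;  h_172 = 108
  h_173 = 66;  h_174 = 47;  h_175 = 79;  h_176 = 0;  h_177 = 243;  h_178 = 35
  h_179 = 155;  h_180 = 208;  h_181 = 152;  h_182 = 232;  h_183 = 152;  h_184 = 169
  h_185 = 70;  h_186 = 135;  h_187 = 108;  h_188 = 10;  h_189 = 201;  h_190 = 137
  h_191 = 26;  h_192 = 117;  h_193 = 199;  h_194 = 217;  h_195 = 192
h_196 = 230·192 + 155·217 + 16·199 + 85·117 + 195·26 = 250
h_197 = 230·250 + 155·192 + 16·217 + 85·199 + 195·117 = 158

158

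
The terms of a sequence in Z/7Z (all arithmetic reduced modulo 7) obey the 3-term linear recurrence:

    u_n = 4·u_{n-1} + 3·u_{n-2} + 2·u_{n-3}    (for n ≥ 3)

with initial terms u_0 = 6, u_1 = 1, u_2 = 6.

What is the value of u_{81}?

6

u_3 = 4·6 + 3·1 + 2·6 = 4
u_4 = 4·4 + 3·6 + 2·1 = 1
u_5 = 4·1 + 3·4 + 2·6 = 0
u_6 = 4·0 + 3·1 + 2·4 = 4
u_7 = 4·4 + 3·0 + 2·1 = 4
u_8 = 4·4 + 3·4 + 2·0 = 0
u_9 = 4·0 + 3·4 + 2·4 = 6
u_10 = 4·6 + 3·0 + 2·4 = 4
u_11 = 4·4 + 3·6 + 2·0 = 6
u_12 = 4·6 + 3·4 + 2·6 = 6
u_13 = 4·6 + 3·6 + 2·4 = 1
u_14 = 4·1 + 3·6 + 2·6 = 6
(u_12, u_13, u_14) = (6, 1, 6) = (u_0, u_1, u_2), so the sequence has period 12.
81 ≡ 9 (mod 12), hence u_81 = u_9 = 6.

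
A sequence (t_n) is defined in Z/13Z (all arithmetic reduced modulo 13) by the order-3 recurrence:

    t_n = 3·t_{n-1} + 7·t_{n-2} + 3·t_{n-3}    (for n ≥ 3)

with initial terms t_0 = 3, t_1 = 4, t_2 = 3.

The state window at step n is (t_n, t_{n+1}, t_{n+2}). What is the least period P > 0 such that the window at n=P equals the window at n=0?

84

n=0: window = (3, 4, 3)
n=1: window = (4, 3, 7)
n=2: window = (3, 7, 2)
n=3: window = (7, 2, 12)
n=4: window = (2, 12, 6)
n=5: window = (12, 6, 4)
n=6: window = (6, 4, 12)
n=7: window = (4, 12, 4)
n=8: window = (12, 4, 4)
n=9: window = (4, 4, 11)
n=10: window = (4, 11, 8)
n=11: window = (11, 8, 9)
n=12: window = (8, 9, 12)
n=13: window = (9, 12, 6)
n=14: window = (12, 6, 12)
n=15: window = (6, 12, 10)
n=16: window = (12, 10, 2)
n=17: window = (10, 2, 8)
n=18: window = (2, 8, 3)
n=19: window = (8, 3, 6)
n=20: window = (3, 6, 11)
n=21: window = (6, 11, 6)
n=22: window = (11, 6, 9)
n=23: window = (6, 9, 11)
n=24: window = (9, 11, 10)
n=25: window = (11, 10, 4)
n=26: window = (10, 4, 11)
n=27: window = (4, 11, 0)
n=28: window = (11, 0, 11)
n=29: window = (0, 11, 1)
n=30: window = (11, 1, 2)
n=31: window = (1, 2, 7)
n=32: window = (2, 7, 12)
n=33: window = (7, 12, 0)
n=34: window = (12, 0, 1)
n=35: window = (0, 1, 0)
n=36: window = (1, 0, 7)
n=37: window = (0, 7, 11)
n=38: window = (7, 11, 4)
n=39: window = (11, 4, 6)
n=40: window = (4, 6, 1)
…
n=82: window = (0, 3, 3)
n=83: window = (3, 3, 4)
n=84: window = (3, 4, 3)
window at n=84 equals window at n=0 → period = 84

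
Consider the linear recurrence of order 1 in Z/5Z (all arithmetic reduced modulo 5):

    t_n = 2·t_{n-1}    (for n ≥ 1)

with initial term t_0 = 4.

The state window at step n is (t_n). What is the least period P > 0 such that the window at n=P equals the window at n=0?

4

n=0: window = (4)
n=1: window = (3)
n=2: window = (1)
n=3: window = (2)
n=4: window = (4)
window at n=4 equals window at n=0 → period = 4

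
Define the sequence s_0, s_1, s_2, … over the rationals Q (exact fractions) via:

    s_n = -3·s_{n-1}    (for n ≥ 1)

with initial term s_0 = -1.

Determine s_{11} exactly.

s_1 = -3·-1 = 3
s_2 = -3·3 = -9
s_3 = -3·-9 = 27
s_4 = -3·27 = -81
s_5 = -3·-81 = 243
s_6 = -3·243 = -729
s_7 = -3·-729 = 2187
s_8 = -3·2187 = -6561
s_9 = -3·-6561 = 19683
s_10 = -3·19683 = -59049
s_11 = -3·-59049 = 177147

177147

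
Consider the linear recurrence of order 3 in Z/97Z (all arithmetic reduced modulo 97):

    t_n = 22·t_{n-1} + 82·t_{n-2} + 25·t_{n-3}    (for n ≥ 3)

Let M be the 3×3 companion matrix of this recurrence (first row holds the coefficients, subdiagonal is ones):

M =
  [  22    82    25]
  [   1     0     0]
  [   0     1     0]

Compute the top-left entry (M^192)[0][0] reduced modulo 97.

2

(M^192)[0][0] is the top entry after applying M 192 times to the unit state (1, 0, 0). Equivalently it is h_{194} for the auxiliary sequence (h_n) obeying the same recurrence with h_2 = 1 and h_i = 0 for 0 ≤ i < 2:
h_3 = 22·1 + 82·0 + 25·0 = 22
h_4 = 22·22 + 82·1 + 25·0 = 81
h_5 = 22·81 + 82·22 + 25·1 = 22
h_6 = 22·22 + 82·81 + 25·22 = 13
h_7 = 22·13 + 82·22 + 25·81 = 41
h_8 = 22·41 + 82·13 + 25·22 = 93
Continuing the recurrence:
  h_9 = 10;  h_10 = 44;  h_11 = 39;  h_12 = 60;  h_13 = 89;  h_14 = 93
  h_15 = 77;  h_16 = 2;  h_17 = 50;  h_18 = 85;  h_19 = 6;  h_20 = 10
  h_21 = 24;  h_22 = 43;  h_23 = 60;  h_24 = 14;  h_25 = 95;  h_26 = 82
  h_27 = 50;  h_28 = 14;  h_29 = 56;  h_30 = 41;  h_31 = 24;  h_32 = 52
  h_33 = 63;  h_34 = 42;  h_35 = 18;  h_36 = 80;  h_37 = 18;  h_38 = 34
  h_39 = 53;  h_40 = 39;  h_41 = 40;  h_42 = 68;  h_43 = 28;  h_44 = 14
  h_45 = 36;  h_46 = 21;  h_47 = 78;  h_48 = 70;  h_49 = 22;  h_50 = 26
  h_51 = 52;  h_52 = 43;  h_53 = 40;  h_54 = 80;  h_55 = 4;  h_56 = 82
  h_57 = 58;  h_58 = 49;  h_59 = 27;  h_60 = 48;  h_61 = 33;  h_62 = 2
  h_63 = 70;  h_64 = 7;  h_65 = 27;  h_66 = 8;  h_67 = 43;  h_68 = 46
  h_69 = 82;  h_70 = 55;  h_71 = 63;  h_72 = 89;  h_73 = 60;  h_74 = 8
  h_75 = 46;  h_76 = 64;  h_77 = 45;  h_78 = 16;  h_79 = 16;  h_80 = 73
  h_81 = 20;  h_82 = 36;  h_83 = 86;  h_84 = 9;  h_85 = 2;  h_86 = 22
  h_87 = 0;  h_88 = 11;  h_89 = 16;  h_90 = 90;  h_91 = 75;  h_92 = 21
  h_93 = 35;  h_94 = 2;  h_95 = 44;  h_96 = 67;  h_97 = 88;  h_98 = 91
  h_99 = 29;  h_100 = 18;  h_101 = 5;  h_102 = 80;  h_103 = 1;  h_104 = 14
  h_105 = 62;  h_106 = 15;  h_107 = 41;  h_108 = 93;  h_109 = 60;  h_110 = 77
  h_111 = 15;  h_112 = 93;  h_113 = 60;  h_114 = 9;  h_115 = 71;  h_116 = 17
  h_117 = 19;  h_118 = 95;  h_119 = 96;  h_120 = 95;  h_121 = 18;  h_122 = 13
  h_123 = 63;  h_124 = 89;  h_125 = 77;  h_126 = 91;  h_127 = 65;  h_128 = 50
  h_129 = 72;  h_130 = 34;  h_131 = 45;  h_132 = 49;  h_133 = 89;  h_134 = 20
  h_135 = 39;  h_136 = 67;  h_137 = 31;  h_138 = 70;  h_139 = 34;  h_140 = 85
  h_141 = 6;  h_142 = 95;  h_143 = 51;  h_144 = 41;  h_145 = 87;  h_146 = 52
  h_147 = 88;  h_148 = 33;  h_149 = 27;  h_150 = 68;  h_151 = 73;  h_152 = 0
  h_153 = 23;  h_154 = 3;  h_155 = 12;  h_156 = 18;  h_157 = 0;  h_158 = 30
  h_159 = 43;  h_160 = 11;  h_161 = 56;  h_162 = 8;  h_163 = 96;  h_164 = 94
  h_165 = 52;  h_166 = 0;  h_167 = 18;  h_168 = 47;  h_169 = 85;  h_170 = 63
  h_171 = 25;  h_172 = 81;  h_173 = 72;  h_174 = 24;  h_175 = 18;  h_176 = 90
  h_177 = 79;  h_178 = 62;  h_179 = 4;  h_180 = 66;  h_181 = 32;  h_182 = 8
  h_183 = 85;  h_184 = 28;  h_185 = 26;  h_186 = 46;  h_187 = 61;  h_188 = 41
  h_189 = 70;  h_190 = 25;  h_191 = 40;  h_192 = 24
h_193 = 22·24 + 82·40 + 25·25 = 68
h_194 = 22·68 + 82·24 + 25·40 = 2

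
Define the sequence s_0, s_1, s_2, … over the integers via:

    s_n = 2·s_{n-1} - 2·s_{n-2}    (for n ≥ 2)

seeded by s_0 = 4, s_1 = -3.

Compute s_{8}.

s_2 = 2·-3 + -2·4 = -14
s_3 = 2·-14 + -2·-3 = -22
s_4 = 2·-22 + -2·-14 = -16
s_5 = 2·-16 + -2·-22 = 12
s_6 = 2·12 + -2·-16 = 56
s_7 = 2·56 + -2·12 = 88
s_8 = 2·88 + -2·56 = 64

64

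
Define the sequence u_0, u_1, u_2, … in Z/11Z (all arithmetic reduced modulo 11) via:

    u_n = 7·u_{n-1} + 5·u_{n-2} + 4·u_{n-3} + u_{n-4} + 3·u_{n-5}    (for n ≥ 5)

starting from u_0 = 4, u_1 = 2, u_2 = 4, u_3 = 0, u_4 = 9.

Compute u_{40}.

0

u_5 = 7·9 + 5·0 + 4·4 + 1·2 + 3·4 = 5
u_6 = 7·5 + 5·9 + 4·0 + 1·4 + 3·2 = 2
u_7 = 7·2 + 5·5 + 4·9 + 1·0 + 3·4 = 10
u_8 = 7·10 + 5·2 + 4·5 + 1·9 + 3·0 = 10
u_9 = 7·10 + 5·10 + 4·2 + 1·5 + 3·9 = 6
u_10 = 7·6 + 5·10 + 4·10 + 1·2 + 3·5 = 6
u_11 = 7·6 + 5·6 + 4·10 + 1·10 + 3·2 = 7
u_12 = 7·7 + 5·6 + 4·6 + 1·10 + 3·10 = 0
u_13 = 7·0 + 5·7 + 4·6 + 1·6 + 3·10 = 7
u_14 = 7·7 + 5·0 + 4·7 + 1·6 + 3·6 = 2
u_15 = 7·2 + 5·7 + 4·0 + 1·7 + 3·6 = 8
u_16 = 7·8 + 5·2 + 4·7 + 1·0 + 3·7 = 5
u_17 = 7·5 + 5·8 + 4·2 + 1·7 + 3·0 = 2
u_18 = 7·2 + 5·5 + 4·8 + 1·2 + 3·7 = 6
u_19 = 7·6 + 5·2 + 4·5 + 1·8 + 3·2 = 9
u_20 = 7·9 + 5·6 + 4·2 + 1·5 + 3·8 = 9
u_21 = 7·9 + 5·9 + 4·6 + 1·2 + 3·5 = 6
u_22 = 7·6 + 5·9 + 4·9 + 1·6 + 3·2 = 3
u_23 = 7·3 + 5·6 + 4·9 + 1·9 + 3·6 = 4
u_24 = 7·4 + 5·3 + 4·6 + 1·9 + 3·9 = 4
u_25 = 7·4 + 5·4 + 4·3 + 1·6 + 3·9 = 5
u_26 = 7·5 + 5·4 + 4·4 + 1·3 + 3·6 = 4
u_27 = 7·4 + 5·5 + 4·4 + 1·4 + 3·3 = 5
u_28 = 7·5 + 5·4 + 4·5 + 1·4 + 3·4 = 3
u_29 = 7·3 + 5·5 + 4·4 + 1·5 + 3·4 = 2
u_30 = 7·2 + 5·3 + 4·5 + 1·4 + 3·5 = 2
u_31 = 7·2 + 5·2 + 4·3 + 1·5 + 3·4 = 9
u_32 = 7·9 + 5·2 + 4·2 + 1·3 + 3·5 = 0
u_33 = 7·0 + 5·9 + 4·2 + 1·2 + 3·3 = 9
u_34 = 7·9 + 5·0 + 4·9 + 1·2 + 3·2 = 8
u_35 = 7·8 + 5·9 + 4·0 + 1·9 + 3·2 = 6
u_36 = 7·6 + 5·8 + 4·9 + 1·0 + 3·9 = 2
u_37 = 7·2 + 5·6 + 4·8 + 1·9 + 3·0 = 8
u_38 = 7·8 + 5·2 + 4·6 + 1·8 + 3·9 = 4
u_39 = 7·4 + 5·8 + 4·2 + 1·6 + 3·8 = 7
u_40 = 7·7 + 5·4 + 4·8 + 1·2 + 3·6 = 0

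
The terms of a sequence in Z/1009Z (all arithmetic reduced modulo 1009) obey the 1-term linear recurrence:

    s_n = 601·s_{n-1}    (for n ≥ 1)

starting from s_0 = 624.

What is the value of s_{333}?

796

s_1 = 601·624 = 685
s_2 = 601·685 = 13
s_3 = 601·13 = 750
s_4 = 601·750 = 736
s_5 = 601·736 = 394
s_6 = 601·394 = 688
Continuing the recurrence:
  s_7 = 807;  s_8 = 687;  s_9 = 206;  s_10 = 708;  s_11 = 719;  s_12 = 267
  s_13 = 36;  s_14 = 447;  s_15 = 253;  s_16 = 703;  s_17 = 741;  s_18 = 372
  s_19 = 583;  s_20 = 260;  s_21 = 874;  s_22 = 594;  s_23 = 817;  s_24 = 643
  s_25 = 1005;  s_26 = 623;  s_27 = 84;  s_28 = 34;  s_29 = 254;  s_30 = 295
  s_31 = 720;  s_32 = 868;  s_33 = 15;  s_34 = 943;  s_35 = 694;  s_36 = 377
  s_37 = 561;  s_38 = 155;  s_39 = 327;  s_40 = 781;  s_41 = 196;  s_42 = 752
  s_43 = 929;  s_44 = 352;  s_45 = 671;  s_46 = 680;  s_47 = 35;  s_48 = 855
  s_49 = 274;  s_50 = 207;  s_51 = 300;  s_52 = 698;  s_53 = 763;  s_54 = 477
  s_55 = 121;  s_56 = 73;  s_57 = 486;  s_58 = 485;  s_59 = 893;  s_60 = 914
  s_61 = 418;  s_62 = 986;  s_63 = 303;  s_64 = 483;  s_65 = 700;  s_66 = 956
  s_67 = 435;  s_68 = 104;  s_69 = 955;  s_70 = 843;  s_71 = 125;  s_72 = 459
  s_73 = 402;  s_74 = 451;  s_75 = 639;  s_76 = 619;  s_77 = 707;  s_78 = 118
  s_79 = 288;  s_80 = 549;  s_81 = 6;  s_82 = 579;  s_83 = 883;  s_84 = 958
  s_85 = 628;  s_86 = 62;  s_87 = 938;  s_88 = 716;  s_89 = 482;  s_90 = 99
  s_91 = 977;  s_92 = 948;  s_93 = 672;  s_94 = 272;  s_95 = 14;  s_96 = 342
  s_97 = 715;  s_98 = 890;  s_99 = 120;  s_100 = 481;  s_101 = 507;  s_102 = 998
  s_103 = 452;  s_104 = 231;  s_105 = 598;  s_106 = 194;  s_107 = 559;  s_108 = 971
  s_109 = 369;  s_110 = 798;  s_111 = 323;  s_112 = 395;  s_113 = 280;  s_114 = 786
  s_115 = 174;  s_116 = 647;  s_117 = 382;  s_118 = 539;  s_119 = 50;  s_120 = 789
  s_121 = 968;  s_122 = 584;  s_123 = 861;  s_124 = 853;  s_125 = 81;  s_126 = 249
  s_127 = 317;  s_128 = 825;  s_129 = 406;  s_130 = 837;  s_131 = 555;  s_132 = 585
  s_133 = 453;  s_134 = 832;  s_135 = 577;  s_136 = 690;  s_137 = 1000;  s_138 = 645
  s_139 = 189;  s_140 = 581;  s_141 = 67;  s_142 = 916;  s_143 = 611;  s_144 = 944
  s_145 = 286;  s_146 = 356;  s_147 = 48;  s_148 = 596;  s_149 = 1;  s_150 = 601
  s_151 = 988;  s_152 = 496;  s_153 = 441;  s_154 = 683;  s_155 = 829;  s_156 = 792
  s_157 = 753;  s_158 = 521;  s_159 = 331;  s_160 = 158;  s_161 = 112;  s_162 = 718
  s_163 = 675;  s_164 = 57;  s_165 = 960;  s_166 = 821;  s_167 = 20;  s_168 = 921
  s_169 = 589;  s_170 = 839;  s_171 = 748;  s_172 = 543;  s_173 = 436;  s_174 = 705
  s_175 = 934;  s_176 = 330;  s_177 = 566;  s_178 = 133;  s_179 = 222;  s_180 = 234
  s_181 = 383;  s_182 = 131;  s_183 = 29;  s_184 = 276;  s_185 = 400;  s_186 = 258
  s_187 = 681;  s_188 = 636;  s_189 = 834;  s_190 = 770;  s_191 = 648;  s_192 = 983
  s_193 = 518;  s_194 = 546;  s_195 = 221;  s_196 = 642;  s_197 = 404;  s_198 = 644
  s_199 = 597;  s_200 = 602;  s_201 = 580;  s_202 = 475;  s_203 = 937;  s_204 = 115
  s_205 = 503;  s_206 = 612;  s_207 = 536;  s_208 = 265;  s_209 = 852;  s_210 = 489
  s_211 = 270;  s_212 = 830;  s_213 = 384;  s_214 = 732;  s_215 = 8;  s_216 = 772
  s_217 = 841;  s_218 = 941;  s_219 = 501;  s_220 = 419;  s_221 = 578;  s_222 = 282
  s_223 = 979;  s_224 = 132;  s_225 = 630;  s_226 = 255;  s_227 = 896;  s_228 = 699
  s_229 = 355;  s_230 = 456;  s_231 = 617;  s_232 = 514;  s_233 = 160;  s_234 = 305
  s_235 = 676;  s_236 = 658;  s_237 = 939;  s_238 = 308;  s_239 = 461;  s_240 = 595
  s_241 = 409;  s_242 = 622;  s_243 = 492;  s_244 = 55;  s_245 = 767;  s_246 = 863
  s_247 = 37;  s_248 = 39;  s_249 = 232;  s_250 = 190;  s_251 = 173;  s_252 = 46
  s_253 = 403;  s_254 = 43;  s_255 = 618;  s_256 = 106;  s_257 = 139;  s_258 = 801
  s_259 = 108;  s_260 = 332;  s_261 = 759;  s_262 = 91;  s_263 = 205;  s_264 = 107
  s_265 = 740;  s_266 = 780;  s_267 = 604;  s_268 = 773;  s_269 = 433;  s_270 = 920
  s_271 = 997;  s_272 = 860;  s_273 = 252;  s_274 = 102;  s_275 = 762;  s_276 = 885
  s_277 = 142;  s_278 = 586;  s_279 = 45;  s_280 = 811;  s_281 = 64;  s_282 = 122
  s_283 = 674;  s_284 = 465;  s_285 = 981;  s_286 = 325;  s_287 = 588;  s_288 = 238
  s_289 = 769;  s_290 = 47;  s_291 = 1004;  s_292 = 22;  s_293 = 105;  s_294 = 547
  s_295 = 822;  s_296 = 621;  s_297 = 900;  s_298 = 76;  s_299 = 271;  s_300 = 422
  s_301 = 363;  s_302 = 219;  s_303 = 449;  s_304 = 446;  s_305 = 661;  s_306 = 724
  s_307 = 245;  s_308 = 940;  s_309 = 909;  s_310 = 440;  s_311 = 82;  s_312 = 850
  s_313 = 296;  s_314 = 312;  s_315 = 847;  s_316 = 511;  s_317 = 375;  s_318 = 368
  s_319 = 197;  s_320 = 344;  s_321 = 908;  s_322 = 848;  s_323 = 103;  s_324 = 354
  s_325 = 864;  s_326 = 638;  s_327 = 18;  s_328 = 728;  s_329 = 631;  s_330 = 856
  s_331 = 875
s_332 = 601·875 = 186
s_333 = 601·186 = 796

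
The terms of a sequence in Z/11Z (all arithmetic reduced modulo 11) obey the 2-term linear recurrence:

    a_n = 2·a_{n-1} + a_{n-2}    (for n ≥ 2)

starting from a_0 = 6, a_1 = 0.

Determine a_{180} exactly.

5

a_2 = 2·0 + 1·6 = 6
a_3 = 2·6 + 1·0 = 1
a_4 = 2·1 + 1·6 = 8
a_5 = 2·8 + 1·1 = 6
a_6 = 2·6 + 1·8 = 9
a_7 = 2·9 + 1·6 = 2
a_8 = 2·2 + 1·9 = 2
a_9 = 2·2 + 1·2 = 6
a_10 = 2·6 + 1·2 = 3
a_11 = 2·3 + 1·6 = 1
a_12 = 2·1 + 1·3 = 5
a_13 = 2·5 + 1·1 = 0
a_14 = 2·0 + 1·5 = 5
a_15 = 2·5 + 1·0 = 10
a_16 = 2·10 + 1·5 = 3
a_17 = 2·3 + 1·10 = 5
a_18 = 2·5 + 1·3 = 2
a_19 = 2·2 + 1·5 = 9
a_20 = 2·9 + 1·2 = 9
a_21 = 2·9 + 1·9 = 5
a_22 = 2·5 + 1·9 = 8
a_23 = 2·8 + 1·5 = 10
a_24 = 2·10 + 1·8 = 6
a_25 = 2·6 + 1·10 = 0
(a_24, a_25) = (6, 0) = (a_0, a_1), so the sequence has period 24.
180 ≡ 12 (mod 24), hence a_180 = a_12 = 5.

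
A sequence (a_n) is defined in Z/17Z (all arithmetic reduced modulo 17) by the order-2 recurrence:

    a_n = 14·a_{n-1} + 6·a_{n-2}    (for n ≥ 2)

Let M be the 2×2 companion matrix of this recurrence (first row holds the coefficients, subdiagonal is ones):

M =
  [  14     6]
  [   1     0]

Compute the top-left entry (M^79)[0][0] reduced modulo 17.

0

(M^79)[0][0] is the top entry after applying M 79 times to the unit state (1, 0). Equivalently it is h_{80} for the auxiliary sequence (h_n) obeying the same recurrence with h_1 = 1 and h_i = 0 for 0 ≤ i < 1:
h_2 = 14·1 + 6·0 = 14
h_3 = 14·14 + 6·1 = 15
h_4 = 14·15 + 6·14 = 5
h_5 = 14·5 + 6·15 = 7
h_6 = 14·7 + 6·5 = 9
h_7 = 14·9 + 6·7 = 15
h_8 = 14·15 + 6·9 = 9
h_9 = 14·9 + 6·15 = 12
h_10 = 14·12 + 6·9 = 1
h_11 = 14·1 + 6·12 = 1
h_12 = 14·1 + 6·1 = 3
h_13 = 14·3 + 6·1 = 14
h_14 = 14·14 + 6·3 = 10
h_15 = 14·10 + 6·14 = 3
h_16 = 14·3 + 6·10 = 0
h_17 = 14·0 + 6·3 = 1
(h_16, h_17) = (0, 1) = (h_0, h_1), so the sequence has period 16.
80 ≡ 0 (mod 16), hence h_80 = h_0 = 0.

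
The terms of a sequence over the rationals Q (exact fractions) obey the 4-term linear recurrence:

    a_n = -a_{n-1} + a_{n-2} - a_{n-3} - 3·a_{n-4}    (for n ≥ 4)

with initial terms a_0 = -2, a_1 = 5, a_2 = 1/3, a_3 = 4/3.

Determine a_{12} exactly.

a_4 = -1·4/3 + 1·1/3 + -1·5 + -3·-2 = 0
a_5 = -1·0 + 1·4/3 + -1·1/3 + -3·5 = -14
a_6 = -1·-14 + 1·0 + -1·4/3 + -3·1/3 = 35/3
a_7 = -1·35/3 + 1·-14 + -1·0 + -3·4/3 = -89/3
a_8 = -1·-89/3 + 1·35/3 + -1·-14 + -3·0 = 166/3
a_9 = -1·166/3 + 1·-89/3 + -1·35/3 + -3·-14 = -164/3
a_10 = -1·-164/3 + 1·166/3 + -1·-89/3 + -3·35/3 = 314/3
a_11 = -1·314/3 + 1·-164/3 + -1·166/3 + -3·-89/3 = -377/3
a_12 = -1·-377/3 + 1·314/3 + -1·-164/3 + -3·166/3 = 119

119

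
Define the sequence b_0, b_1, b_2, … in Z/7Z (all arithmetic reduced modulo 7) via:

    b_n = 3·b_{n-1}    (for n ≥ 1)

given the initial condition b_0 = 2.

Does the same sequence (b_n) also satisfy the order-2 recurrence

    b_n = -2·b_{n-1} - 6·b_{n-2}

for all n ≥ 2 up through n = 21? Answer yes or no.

Terms b_0..b_21: 2, 6, 4, 5, 1, 3, 2, 6, 4, 5, 1, 3, 2, 6, 4, 5, 1, 3, 2, 6, 4, 5
n=2: candidate gives 4, actual b_2 = 4 ✓
n=3: candidate gives 5, actual b_3 = 5 ✓
n=4: candidate gives 1, actual b_4 = 1 ✓
n=5: candidate gives 3, actual b_5 = 3 ✓
n=6: candidate gives 2, actual b_6 = 2 ✓
n=7: candidate gives 6, actual b_7 = 6 ✓
n=8: candidate gives 4, actual b_8 = 4 ✓
n=9: candidate gives 5, actual b_9 = 5 ✓
n=10: candidate gives 1, actual b_10 = 1 ✓
n=11: candidate gives 3, actual b_11 = 3 ✓
n=12: candidate gives 2, actual b_12 = 2 ✓
n=13: candidate gives 6, actual b_13 = 6 ✓
n=14: candidate gives 4, actual b_14 = 4 ✓
n=15: candidate gives 5, actual b_15 = 5 ✓
n=16: candidate gives 1, actual b_16 = 1 ✓
n=17: candidate gives 3, actual b_17 = 3 ✓
n=18: candidate gives 2, actual b_18 = 2 ✓
n=19: candidate gives 6, actual b_19 = 6 ✓
n=20: candidate gives 4, actual b_20 = 4 ✓
n=21: candidate gives 5, actual b_21 = 5 ✓

yes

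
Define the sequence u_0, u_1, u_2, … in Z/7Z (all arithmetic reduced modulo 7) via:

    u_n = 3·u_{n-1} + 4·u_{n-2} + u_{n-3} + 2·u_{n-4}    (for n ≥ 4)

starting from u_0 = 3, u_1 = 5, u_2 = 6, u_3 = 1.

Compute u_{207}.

4

u_4 = 3·1 + 4·6 + 1·5 + 2·3 = 3
u_5 = 3·3 + 4·1 + 1·6 + 2·5 = 1
u_6 = 3·1 + 4·3 + 1·1 + 2·6 = 0
u_7 = 3·0 + 4·1 + 1·3 + 2·1 = 2
u_8 = 3·2 + 4·0 + 1·1 + 2·3 = 6
u_9 = 3·6 + 4·2 + 1·0 + 2·1 = 0
Continuing the recurrence:
  u_10 = 5;  u_11 = 4;  u_12 = 2;  u_13 = 6;  u_14 = 5;  u_15 = 0
  u_16 = 2;  u_17 = 2;  u_18 = 3;  u_19 = 5;  u_20 = 5;  u_21 = 0
  u_22 = 3;  u_23 = 3;  u_24 = 3;  u_25 = 3;  u_26 = 2;  u_27 = 6
  u_28 = 0;  u_29 = 4;  u_30 = 1;  u_31 = 3;  u_32 = 3;  u_33 = 2
  u_34 = 2;  u_35 = 2;  u_36 = 1;  u_37 = 3;  u_38 = 5;  u_39 = 4
  u_40 = 2;  u_41 = 5;  u_42 = 2;  u_43 = 1;  u_44 = 6;  u_45 = 6
  u_46 = 5;  u_47 = 5;  u_48 = 4;  u_49 = 0;  u_50 = 3;  u_51 = 2
  u_52 = 5;  u_53 = 5;  u_54 = 1;  u_55 = 4;  u_56 = 3;  u_57 = 1
  u_58 = 0;  u_59 = 1;  u_60 = 3;  u_61 = 1;  u_62 = 2;  u_63 = 1
  u_64 = 4;  u_65 = 6;  u_66 = 4;  u_67 = 0;  u_68 = 2;  u_69 = 1
  u_70 = 5;  u_71 = 0;  u_72 = 4;  u_73 = 5;  u_74 = 6;  u_75 = 0
  u_76 = 2;  u_77 = 1;  u_78 = 2;  u_79 = 5;  u_80 = 0;  u_81 = 3
  u_82 = 4;  u_83 = 6;  u_84 = 2;  u_85 = 5;  u_86 = 2;  u_87 = 5
  u_88 = 4;  u_89 = 2;  u_90 = 3;  u_91 = 3;  u_92 = 3;  u_93 = 0
  u_94 = 0;  u_95 = 2;  u_96 = 5;  u_97 = 2;  u_98 = 0;  u_99 = 3
  u_100 = 0;  u_101 = 2;  u_102 = 2;  u_103 = 6;  u_104 = 0;  u_105 = 2
  u_106 = 2;  u_107 = 5;  u_108 = 4;  u_109 = 3;  u_110 = 6;  u_111 = 2
  u_112 = 6;  u_113 = 3;  u_114 = 5;  u_115 = 2;  u_116 = 6;  u_117 = 2
  u_118 = 0;  u_119 = 4;  u_120 = 5;  u_121 = 0;  u_122 = 3;  u_123 = 1
  u_124 = 4;  u_125 = 5;  u_126 = 3;  u_127 = 0;  u_128 = 4;  u_129 = 4
  u_130 = 6;  u_131 = 3;  u_132 = 3;  u_133 = 0;  u_134 = 6;  u_135 = 6
  u_136 = 6;  u_137 = 6;  u_138 = 4;  u_139 = 5;  u_140 = 0;  u_141 = 1
  u_142 = 2;  u_143 = 6;  u_144 = 6;  u_145 = 4;  u_146 = 4;  u_147 = 4
  u_148 = 2;  u_149 = 6;  u_150 = 3;  u_151 = 1;  u_152 = 4;  u_153 = 3
  u_154 = 4;  u_155 = 2;  u_156 = 5;  u_157 = 5;  u_158 = 3;  u_159 = 3
  u_160 = 1;  u_161 = 0;  u_162 = 6;  u_163 = 4;  u_164 = 3;  u_165 = 3
  u_166 = 2;  u_167 = 1;  u_168 = 6;  u_169 = 2;  u_170 = 0;  u_171 = 2
  u_172 = 6;  u_173 = 2;  u_174 = 4;  u_175 = 2;  u_176 = 1;  u_177 = 5
  u_178 = 1;  u_179 = 0;  u_180 = 4;  u_181 = 2;  u_182 = 3;  u_183 = 0
  u_184 = 1;  u_185 = 3;  u_186 = 5;  u_187 = 0;  u_188 = 4;  u_189 = 2
  u_190 = 4;  u_191 = 3;  u_192 = 0;  u_193 = 6;  u_194 = 1;  u_195 = 5
  u_196 = 4;  u_197 = 3;  u_198 = 4;  u_199 = 3;  u_200 = 1;  u_201 = 4
  u_202 = 6;  u_203 = 6;  u_204 = 6;  u_205 = 0
u_206 = 3·0 + 4·6 + 1·6 + 2·6 = 0
u_207 = 3·0 + 4·0 + 1·6 + 2·6 = 4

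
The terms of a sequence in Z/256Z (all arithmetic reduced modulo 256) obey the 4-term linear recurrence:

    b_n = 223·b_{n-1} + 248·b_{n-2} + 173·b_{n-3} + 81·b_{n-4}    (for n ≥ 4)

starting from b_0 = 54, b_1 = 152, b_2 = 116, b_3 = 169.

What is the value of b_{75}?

137

b_4 = 223·169 + 248·116 + 173·152 + 81·54 = 101
b_5 = 223·101 + 248·169 + 173·116 + 81·152 = 47
b_6 = 223·47 + 248·101 + 173·169 + 81·116 = 178
b_7 = 223·178 + 248·47 + 173·101 + 81·169 = 80
b_8 = 223·80 + 248·178 + 173·47 + 81·101 = 216
b_9 = 223·216 + 248·80 + 173·178 + 81·47 = 209
b_10 = 223·209 + 248·216 + 173·80 + 81·178 = 177
b_11 = 223·177 + 248·209 + 173·216 + 81·80 = 239
b_12 = 223·239 + 248·177 + 173·209 + 81·216 = 62
b_13 = 223·62 + 248·239 + 173·177 + 81·209 = 72
b_14 = 223·72 + 248·62 + 173·239 + 81·177 = 76
b_15 = 223·76 + 248·72 + 173·62 + 81·239 = 121
b_16 = 223·121 + 248·76 + 173·72 + 81·62 = 77
b_17 = 223·77 + 248·121 + 173·76 + 81·72 = 111
b_18 = 223·111 + 248·77 + 173·121 + 81·76 = 26
b_19 = 223·26 + 248·111 + 173·77 + 81·121 = 128
b_20 = 223·128 + 248·26 + 173·111 + 81·77 = 16
b_21 = 223·16 + 248·128 + 173·26 + 81·111 = 161
b_22 = 223·161 + 248·16 + 173·128 + 81·26 = 121
b_23 = 223·121 + 248·161 + 173·16 + 81·128 = 175
b_24 = 223·175 + 248·121 + 173·161 + 81·16 = 134
b_25 = 223·134 + 248·175 + 173·121 + 81·161 = 248
b_26 = 223·248 + 248·134 + 173·175 + 81·121 = 100
b_27 = 223·100 + 248·248 + 173·134 + 81·175 = 73
b_28 = 223·73 + 248·100 + 173·248 + 81·134 = 117
b_29 = 223·117 + 248·73 + 173·100 + 81·248 = 175
b_30 = 223·175 + 248·117 + 173·73 + 81·100 = 194
b_31 = 223·194 + 248·175 + 173·117 + 81·73 = 176
b_32 = 223·176 + 248·194 + 173·175 + 81·117 = 136
b_33 = 223·136 + 248·176 + 173·194 + 81·175 = 113
b_34 = 223·113 + 248·136 + 173·176 + 81·194 = 129
b_35 = 223·129 + 248·113 + 173·136 + 81·176 = 111
b_36 = 223·111 + 248·129 + 173·113 + 81·136 = 14
b_37 = 223·14 + 248·111 + 173·129 + 81·113 = 168
b_38 = 223·168 + 248·14 + 173·111 + 81·129 = 188
b_39 = 223·188 + 248·168 + 173·14 + 81·111 = 25
b_40 = 223·25 + 248·188 + 173·168 + 81·14 = 221
b_41 = 223·221 + 248·25 + 173·188 + 81·168 = 239
b_42 = 223·239 + 248·221 + 173·25 + 81·188 = 170
b_43 = 223·170 + 248·239 + 173·221 + 81·25 = 224
b_44 = 223·224 + 248·170 + 173·239 + 81·221 = 64
b_45 = 223·64 + 248·224 + 173·170 + 81·239 = 65
b_46 = 223·65 + 248·64 + 173·224 + 81·170 = 201
b_47 = 223·201 + 248·65 + 173·64 + 81·224 = 47
b_48 = 223·47 + 248·201 + 173·65 + 81·64 = 214
b_49 = 223·214 + 248·47 + 173·201 + 81·65 = 88
b_50 = 223·88 + 248·214 + 173·47 + 81·201 = 84
b_51 = 223·84 + 248·88 + 173·214 + 81·47 = 233
b_52 = 223·233 + 248·84 + 173·88 + 81·214 = 133
b_53 = 223·133 + 248·233 + 173·84 + 81·88 = 47
b_54 = 223·47 + 248·133 + 173·233 + 81·84 = 210
b_55 = 223·210 + 248·47 + 173·133 + 81·233 = 16
b_56 = 223·16 + 248·210 + 173·47 + 81·133 = 56
b_57 = 223·56 + 248·16 + 173·210 + 81·47 = 17
b_58 = 223·17 + 248·56 + 173·16 + 81·210 = 81
b_59 = 223·81 + 248·17 + 173·56 + 81·16 = 239
b_60 = 223·239 + 248·81 + 173·17 + 81·56 = 222
b_61 = 223·222 + 248·239 + 173·81 + 81·17 = 8
b_62 = 223·8 + 248·222 + 173·239 + 81·81 = 44
b_63 = 223·44 + 248·8 + 173·222 + 81·239 = 185
b_64 = 223·185 + 248·44 + 173·8 + 81·222 = 109
b_65 = 223·109 + 248·185 + 173·44 + 81·8 = 111
b_66 = 223·111 + 248·109 + 173·185 + 81·44 = 58
b_67 = 223·58 + 248·111 + 173·109 + 81·185 = 64
b_68 = 223·64 + 248·58 + 173·111 + 81·109 = 112
b_69 = 223·112 + 248·64 + 173·58 + 81·111 = 225
b_70 = 223·225 + 248·112 + 173·64 + 81·58 = 25
b_71 = 223·25 + 248·225 + 173·112 + 81·64 = 175
b_72 = 223·175 + 248·25 + 173·225 + 81·112 = 38
b_73 = 223·38 + 248·175 + 173·25 + 81·225 = 184
b_74 = 223·184 + 248·38 + 173·175 + 81·25 = 68
b_75 = 223·68 + 248·184 + 173·38 + 81·175 = 137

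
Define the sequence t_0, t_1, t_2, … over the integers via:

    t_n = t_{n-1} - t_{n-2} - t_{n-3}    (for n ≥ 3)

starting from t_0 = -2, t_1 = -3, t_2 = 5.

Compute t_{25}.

-6207

t_3 = 1·5 + -1·-3 + -1·-2 = 10
t_4 = 1·10 + -1·5 + -1·-3 = 8
t_5 = 1·8 + -1·10 + -1·5 = -7
t_6 = 1·-7 + -1·8 + -1·10 = -25
t_7 = 1·-25 + -1·-7 + -1·8 = -26
t_8 = 1·-26 + -1·-25 + -1·-7 = 6
t_9 = 1·6 + -1·-26 + -1·-25 = 57
t_10 = 1·57 + -1·6 + -1·-26 = 77
t_11 = 1·77 + -1·57 + -1·6 = 14
t_12 = 1·14 + -1·77 + -1·57 = -120
t_13 = 1·-120 + -1·14 + -1·77 = -211
t_14 = 1·-211 + -1·-120 + -1·14 = -105
t_15 = 1·-105 + -1·-211 + -1·-120 = 226
t_16 = 1·226 + -1·-105 + -1·-211 = 542
t_17 = 1·542 + -1·226 + -1·-105 = 421
t_18 = 1·421 + -1·542 + -1·226 = -347
t_19 = 1·-347 + -1·421 + -1·542 = -1310
t_20 = 1·-1310 + -1·-347 + -1·421 = -1384
t_21 = 1·-1384 + -1·-1310 + -1·-347 = 273
t_22 = 1·273 + -1·-1384 + -1·-1310 = 2967
t_23 = 1·2967 + -1·273 + -1·-1384 = 4078
t_24 = 1·4078 + -1·2967 + -1·273 = 838
t_25 = 1·838 + -1·4078 + -1·2967 = -6207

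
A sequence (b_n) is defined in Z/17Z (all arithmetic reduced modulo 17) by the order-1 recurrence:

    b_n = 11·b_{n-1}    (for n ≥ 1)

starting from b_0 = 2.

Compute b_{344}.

15

b_1 = 11·2 = 5
b_2 = 11·5 = 4
b_3 = 11·4 = 10
b_4 = 11·10 = 8
b_5 = 11·8 = 3
b_6 = 11·3 = 16
b_7 = 11·16 = 6
b_8 = 11·6 = 15
b_9 = 11·15 = 12
b_10 = 11·12 = 13
b_11 = 11·13 = 7
b_12 = 11·7 = 9
b_13 = 11·9 = 14
b_14 = 11·14 = 1
b_15 = 11·1 = 11
b_16 = 11·11 = 2
(b_16) = (2) = (b_0), so the sequence has period 16.
344 ≡ 8 (mod 16), hence b_344 = b_8 = 15.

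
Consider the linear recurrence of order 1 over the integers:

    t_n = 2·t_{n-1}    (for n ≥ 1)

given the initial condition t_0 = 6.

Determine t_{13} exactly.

49152

t_1 = 2·6 = 12
t_2 = 2·12 = 24
t_3 = 2·24 = 48
t_4 = 2·48 = 96
t_5 = 2·96 = 192
t_6 = 2·192 = 384
t_7 = 2·384 = 768
t_8 = 2·768 = 1536
t_9 = 2·1536 = 3072
t_10 = 2·3072 = 6144
t_11 = 2·6144 = 12288
t_12 = 2·12288 = 24576
t_13 = 2·24576 = 49152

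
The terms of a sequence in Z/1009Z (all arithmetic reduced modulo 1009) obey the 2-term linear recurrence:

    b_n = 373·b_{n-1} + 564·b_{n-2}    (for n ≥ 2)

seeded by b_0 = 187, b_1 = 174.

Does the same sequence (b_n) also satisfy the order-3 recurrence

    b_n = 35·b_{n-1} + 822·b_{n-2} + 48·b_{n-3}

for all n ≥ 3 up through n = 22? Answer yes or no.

no

Terms b_0..b_22: 187, 174, 858, 444, 737, 637, 446, 946, 11, 859, 704, 408, 344, 229, 949, 831, 666, 712, 485, 280, 614, 495, 197
n=3: candidate gives 414, actual b_3 = 444 ✗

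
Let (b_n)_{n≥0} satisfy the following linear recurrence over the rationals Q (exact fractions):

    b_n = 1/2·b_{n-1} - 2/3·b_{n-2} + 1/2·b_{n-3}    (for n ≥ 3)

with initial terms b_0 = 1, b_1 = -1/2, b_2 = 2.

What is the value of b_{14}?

288983/746496

b_3 = 1/2·2 + -2/3·-1/2 + 1/2·1 = 11/6
b_4 = 1/2·11/6 + -2/3·2 + 1/2·-1/2 = -2/3
b_5 = 1/2·-2/3 + -2/3·11/6 + 1/2·2 = -5/9
b_6 = 1/2·-5/9 + -2/3·-2/3 + 1/2·11/6 = 13/12
b_7 = 1/2·13/12 + -2/3·-5/9 + 1/2·-2/3 = 125/216
b_8 = 1/2·125/216 + -2/3·13/12 + 1/2·-5/9 = -307/432
b_9 = 1/2·-307/432 + -2/3·125/216 + 1/2·13/12 = -517/2592
b_10 = 1/2·-517/2592 + -2/3·-307/432 + 1/2·125/216 = 3439/5184
b_11 = 1/2·3439/5184 + -2/3·-517/2592 + 1/2·-307/432 = 3401/31104
b_12 = 1/2·3401/31104 + -2/3·3439/5184 + 1/2·-517/2592 = -10105/20736
b_13 = 1/2·-10105/20736 + -2/3·3401/31104 + 1/2·3439/5184 = 5651/373248
b_14 = 1/2·5651/373248 + -2/3·-10105/20736 + 1/2·3401/31104 = 288983/746496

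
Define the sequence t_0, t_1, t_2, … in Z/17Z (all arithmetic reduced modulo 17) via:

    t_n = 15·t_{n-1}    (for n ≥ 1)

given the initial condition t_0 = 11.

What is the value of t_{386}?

10

t_1 = 15·11 = 12
t_2 = 15·12 = 10
t_3 = 15·10 = 14
t_4 = 15·14 = 6
t_5 = 15·6 = 5
t_6 = 15·5 = 7
t_7 = 15·7 = 3
t_8 = 15·3 = 11
(t_8) = (11) = (t_0), so the sequence has period 8.
386 ≡ 2 (mod 8), hence t_386 = t_2 = 10.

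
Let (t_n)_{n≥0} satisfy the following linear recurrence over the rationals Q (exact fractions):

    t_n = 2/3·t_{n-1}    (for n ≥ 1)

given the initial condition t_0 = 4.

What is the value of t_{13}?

32768/1594323

t_1 = 2/3·4 = 8/3
t_2 = 2/3·8/3 = 16/9
t_3 = 2/3·16/9 = 32/27
t_4 = 2/3·32/27 = 64/81
t_5 = 2/3·64/81 = 128/243
t_6 = 2/3·128/243 = 256/729
t_7 = 2/3·256/729 = 512/2187
t_8 = 2/3·512/2187 = 1024/6561
t_9 = 2/3·1024/6561 = 2048/19683
t_10 = 2/3·2048/19683 = 4096/59049
t_11 = 2/3·4096/59049 = 8192/177147
t_12 = 2/3·8192/177147 = 16384/531441
t_13 = 2/3·16384/531441 = 32768/1594323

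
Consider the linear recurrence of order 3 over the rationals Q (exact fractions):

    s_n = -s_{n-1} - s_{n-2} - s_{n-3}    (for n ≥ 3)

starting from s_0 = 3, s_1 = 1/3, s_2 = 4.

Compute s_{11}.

s_3 = -1·4 + -1·1/3 + -1·3 = -22/3
s_4 = -1·-22/3 + -1·4 + -1·1/3 = 3
s_5 = -1·3 + -1·-22/3 + -1·4 = 1/3
s_6 = -1·1/3 + -1·3 + -1·-22/3 = 4
(s_4, s_5, s_6) = (3, 1/3, 4) = (s_0, s_1, s_2), so the sequence has period 4.
11 ≡ 3 (mod 4), hence s_11 = s_3 = -22/3.

-22/3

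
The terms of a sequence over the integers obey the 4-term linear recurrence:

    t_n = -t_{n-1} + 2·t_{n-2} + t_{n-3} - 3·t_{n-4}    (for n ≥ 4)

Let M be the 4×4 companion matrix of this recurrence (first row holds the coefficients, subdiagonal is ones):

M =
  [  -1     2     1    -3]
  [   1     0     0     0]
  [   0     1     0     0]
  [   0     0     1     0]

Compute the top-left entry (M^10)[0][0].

-68

(M^10)[0][0] is the top entry after applying M 10 times to the unit state (1, 0, 0, 0). Equivalently it is h_{13} for the auxiliary sequence (h_n) obeying the same recurrence with h_3 = 1 and h_i = 0 for 0 ≤ i < 3:
h_4 = -1·1 + 2·0 + 1·0 + -3·0 = -1
h_5 = -1·-1 + 2·1 + 1·0 + -3·0 = 3
h_6 = -1·3 + 2·-1 + 1·1 + -3·0 = -4
h_7 = -1·-4 + 2·3 + 1·-1 + -3·1 = 6
h_8 = -1·6 + 2·-4 + 1·3 + -3·-1 = -8
h_9 = -1·-8 + 2·6 + 1·-4 + -3·3 = 7
h_10 = -1·7 + 2·-8 + 1·6 + -3·-4 = -5
h_11 = -1·-5 + 2·7 + 1·-8 + -3·6 = -7
h_12 = -1·-7 + 2·-5 + 1·7 + -3·-8 = 28
h_13 = -1·28 + 2·-7 + 1·-5 + -3·7 = -68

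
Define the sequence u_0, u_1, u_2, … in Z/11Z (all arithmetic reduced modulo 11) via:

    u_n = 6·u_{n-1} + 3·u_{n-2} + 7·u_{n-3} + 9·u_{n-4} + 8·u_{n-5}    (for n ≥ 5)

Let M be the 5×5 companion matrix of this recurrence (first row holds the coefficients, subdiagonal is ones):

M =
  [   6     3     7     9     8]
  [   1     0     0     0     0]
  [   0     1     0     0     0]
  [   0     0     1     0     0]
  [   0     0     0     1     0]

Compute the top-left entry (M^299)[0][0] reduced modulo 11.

(M^299)[0][0] is the top entry after applying M 299 times to the unit state (1, 0, 0, 0, 0). Equivalently it is h_{303} for the auxiliary sequence (h_n) obeying the same recurrence with h_4 = 1 and h_i = 0 for 0 ≤ i < 4:
h_5 = 6·1 + 3·0 + 7·0 + 9·0 + 8·0 = 6
h_6 = 6·6 + 3·1 + 7·0 + 9·0 + 8·0 = 6
h_7 = 6·6 + 3·6 + 7·1 + 9·0 + 8·0 = 6
h_8 = 6·6 + 3·6 + 7·6 + 9·1 + 8·0 = 6
h_9 = 6·6 + 3·6 + 7·6 + 9·6 + 8·1 = 4
h_10 = 6·4 + 3·6 + 7·6 + 9·6 + 8·6 = 10
Continuing the recurrence:
  h_11 = 7;  h_12 = 4;  h_13 = 1;  h_14 = 2;  h_15 = 10;  h_16 = 0
  h_17 = 8;  h_18 = 1;  h_19 = 4;  h_20 = 9;  h_21 = 2;  h_22 = 8
  h_23 = 7;  h_24 = 6;  h_25 = 5;  h_26 = 9;  h_27 = 7;  h_28 = 5
  h_29 = 9;  h_30 = 8;  h_31 = 3;  h_32 = 8;  h_33 = 3;  h_34 = 9
  h_35 = 1;  h_36 = 7;  h_37 = 1;  h_38 = 7;  h_39 = 10;  h_40 = 5
  h_41 = 9;  h_42 = 1;  h_43 = 5;  h_44 = 1;  h_45 = 6;  h_46 = 1
  h_47 = 7;  h_48 = 4;  h_49 = 4;  h_50 = 10;  h_51 = 6;  h_52 = 10
  h_53 = 7;  h_54 = 5;  h_55 = 2;  h_56 = 5;  h_57 = 5;  h_58 = 6
  h_59 = 1;  h_60 = 10;  h_61 = 3;  h_62 = 6;  h_63 = 7;  h_64 = 3
  h_65 = 1;  h_66 = 10;  h_67 = 8;  h_68 = 3;  h_69 = 2;  h_70 = 10
  h_71 = 8;  h_72 = 7;  h_73 = 2;  h_74 = 8;  h_75 = 2;  h_76 = 1
  h_77 = 10;  h_78 = 0;  h_79 = 9;  h_80 = 6;  h_81 = 7;  h_82 = 5
  h_83 = 9;  h_84 = 2;  h_85 = 9;  h_86 = 4;  h_87 = 10;  h_88 = 5
  h_89 = 9;  h_90 = 5;  h_91 = 5;  h_92 = 2;  h_93 = 7;  h_94 = 2
  h_95 = 0;  h_96 = 3;  h_97 = 1;  h_98 = 1;  h_99 = 2;  h_100 = 5
  h_101 = 10;  h_102 = 7;  h_103 = 1;  h_104 = 4;  h_105 = 8;  h_106 = 1
  h_107 = 2;  h_108 = 5;  h_109 = 4;  h_110 = 5;  h_111 = 4;  h_112 = 7
  h_113 = 0;  h_114 = 5;  h_115 = 1;  h_116 = 6;  h_117 = 9;  h_118 = 3
  h_119 = 4;  h_120 = 4;  h_121 = 10;  h_122 = 1;  h_123 = 3;  h_124 = 5
  h_125 = 3;  h_126 = 0;  h_127 = 2;  h_128 = 3;  h_129 = 3;  h_130 = 10
  h_131 = 9;  h_132 = 5;  h_133 = 2;  h_134 = 6;  h_135 = 7;  h_136 = 4
  h_137 = 2;  h_138 = 0;  h_139 = 2;  h_140 = 8;  h_141 = 5;  h_142 = 7
  h_143 = 10;  h_144 = 6;  h_145 = 4;  h_146 = 6;  h_147 = 5;  h_148 = 1
  h_149 = 4;  h_150 = 5;  h_151 = 10;  h_152 = 9;  h_153 = 9;  h_154 = 8
  h_155 = 4;  h_156 = 8;  h_157 = 5;  h_158 = 6;  h_159 = 9;  h_160 = 2
  h_161 = 3;  h_162 = 5;  h_163 = 6;  h_164 = 8;  h_165 = 1;  h_166 = 9
  h_167 = 9;  h_168 = 10;  h_169 = 3;  h_170 = 2;  h_171 = 2;  h_172 = 3
  h_173 = 2;  h_174 = 0;  h_175 = 6;  h_176 = 5;  h_177 = 2;  h_178 = 8
  h_179 = 0;  h_180 = 10;  h_181 = 9;  h_182 = 7;  h_183 = 5;  h_184 = 6
  h_185 = 8;  h_186 = 5;  h_187 = 10;  h_188 = 5;  h_189 = 6;  h_190 = 10
  h_191 = 1;  h_192 = 5;  h_193 = 10;  h_194 = 0;  h_195 = 0;  h_196 = 2
  h_197 = 10;  h_198 = 3;  h_199 = 7;  h_200 = 7;  h_201 = 3;  h_202 = 8
  h_203 = 6;  h_204 = 2;  h_205 = 4;  h_206 = 3;  h_207 = 8;  h_208 = 8
  h_209 = 2;  h_210 = 8;  h_211 = 8;  h_212 = 2;  h_213 = 9;  h_214 = 6
  h_215 = 4;  h_216 = 0;  h_217 = 8;  h_218 = 4;  h_219 = 0;  h_220 = 1
  h_221 = 7;  h_222 = 2;  h_223 = 6;  h_224 = 1;  h_225 = 10;  h_226 = 3
  h_227 = 4;  h_228 = 6;  h_229 = 2;  h_230 = 0;  h_231 = 9;  h_232 = 0
  h_233 = 5;  h_234 = 10;  h_235 = 2;  h_236 = 6;  h_237 = 3;  h_238 = 4
  h_239 = 8;  h_240 = 8;  h_241 = 10;  h_242 = 2;  h_243 = 4;  h_244 = 5
  h_245 = 1;  h_246 = 4;  h_247 = 4;  h_248 = 10;  h_249 = 6;  h_250 = 6
  h_251 = 5;  h_252 = 3;  h_253 = 0;  h_254 = 3;  h_255 = 0;  h_256 = 10
  h_257 = 6;  h_258 = 5;  h_259 = 10;  h_260 = 9;  h_261 = 0;  h_262 = 3
  h_263 = 2;  h_264 = 6;  h_265 = 3;  h_266 = 0;  h_267 = 5;  h_268 = 0
  h_269 = 2;  h_270 = 5;  h_271 = 4;  h_272 = 5;  h_273 = 7;  h_274 = 3
  h_275 = 7;  h_276 = 1;  h_277 = 8;  h_278 = 7;  h_279 = 6;  h_280 = 2
  h_281 = 5;  h_282 = 7;  h_283 = 5;  h_284 = 9;  h_285 = 3;  h_286 = 7
  h_287 = 6;  h_288 = 1;  h_289 = 7;  h_290 = 9;  h_291 = 5;  h_292 = 9
  h_293 = 5;  h_294 = 9;  h_295 = 7;  h_296 = 5;  h_297 = 0;  h_298 = 9
  h_299 = 4;  h_300 = 9;  h_301 = 4
h_302 = 6·4 + 3·9 + 7·4 + 9·9 + 8·0 = 6
h_303 = 6·6 + 3·4 + 7·9 + 9·4 + 8·9 = 10

10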